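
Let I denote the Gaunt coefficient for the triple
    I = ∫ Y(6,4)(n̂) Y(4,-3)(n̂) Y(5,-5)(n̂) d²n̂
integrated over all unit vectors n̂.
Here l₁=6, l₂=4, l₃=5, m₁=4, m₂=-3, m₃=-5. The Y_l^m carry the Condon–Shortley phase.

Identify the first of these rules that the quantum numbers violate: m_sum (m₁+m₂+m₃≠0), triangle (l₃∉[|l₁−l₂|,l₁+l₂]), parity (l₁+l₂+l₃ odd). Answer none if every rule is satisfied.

azimuthal sum: 4 − 3 − 5 = -4  ✗
2 ≤ 5 ≤ 10 (triangle on l)
L = 6 + 4 + 5 = 15 (odd)

m_sum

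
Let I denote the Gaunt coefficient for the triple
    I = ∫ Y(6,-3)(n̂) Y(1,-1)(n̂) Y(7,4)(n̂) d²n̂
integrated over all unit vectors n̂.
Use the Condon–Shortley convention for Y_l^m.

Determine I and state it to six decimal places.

0.259489

m-sum 0 ✓  L=14 even ✓  5≤7≤7 ✓
Π(2lᵢ+1) = 13×3×15 = 585
triangle coeff Δ(6,1,7) = 1/1365
Σ_t [0,0]: t=0:+1/518400 = 1/518400
(3j)²=7/195 [(6 1 7; 0 0 0)], sign=-1
Σ_t [0,0]: t=0:+1/4354560 = 1/4354560
(3j)²=11/273 [(6 1 7; -3 -1 4)], sign=-1
⇒ 4πI² = 11/13
I = (+1)√(11/13/(4π)) = 0.25948947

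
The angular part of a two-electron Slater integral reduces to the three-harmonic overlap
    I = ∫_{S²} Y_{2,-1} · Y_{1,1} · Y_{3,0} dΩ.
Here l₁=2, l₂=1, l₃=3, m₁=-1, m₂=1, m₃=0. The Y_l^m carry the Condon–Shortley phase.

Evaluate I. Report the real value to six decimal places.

Checks pass: Σm=0; 6 even; l₃=3∈[1,3].
(2·2+1)(2·1+1)(2·3+1) = 105
Δ: 0! 4! 2! / 7! → 1/105
sum: t=0:+1/4 = 1/4
3j²(2 1 3; 0 0 0) = Δ·Π!·Σ² = 3/35  (sign -1)
sum: t=0:+1/12 = 1/12
3j²(2 1 3; -1 1 0) = Δ·Π!·Σ² = 1/35  (sign -1)
combine: 4πI² = 105·3/35·1/35 = 9/35
take √, sign +1: I = 0.14304817

0.143048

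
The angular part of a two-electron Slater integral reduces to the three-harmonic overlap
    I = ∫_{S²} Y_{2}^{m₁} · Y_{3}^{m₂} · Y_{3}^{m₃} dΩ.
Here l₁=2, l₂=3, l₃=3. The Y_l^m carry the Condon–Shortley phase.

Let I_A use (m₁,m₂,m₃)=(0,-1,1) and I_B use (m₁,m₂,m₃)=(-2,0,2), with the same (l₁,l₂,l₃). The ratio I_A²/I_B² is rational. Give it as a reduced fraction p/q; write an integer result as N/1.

9/20

Shared (l₁,l₂,l₃)=(2,3,3): N and (l;000)² cancel in I_A²/I_B².
A: Δ = 2!·2!·4!/9! = 1/3780; Racah Σ t=0..2: t=0:+1/16 t=1:−1/6 t=2:+1/96 = -3/32; ⇒ 3j(2 3 3; 0 -1 1)² = 3/140, sgn -1
B: Δ = 2!·2!·4!/9! = 1/3780; Racah Σ t=2..2: t=2:+1/24 = 1/24; ⇒ 3j(2 3 3; -2 0 2)² = 1/21, sgn -1
I_A²/I_B² = (3/140)/(1/21) = 9/20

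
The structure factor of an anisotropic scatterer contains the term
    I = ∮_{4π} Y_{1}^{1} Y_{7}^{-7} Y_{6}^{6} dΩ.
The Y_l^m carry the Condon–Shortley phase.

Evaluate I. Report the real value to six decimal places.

-0.333779

Checks pass: Σm=0; 14 even; l₃=6∈[6,8].
(2·1+1)(2·7+1)(2·6+1) = 585
Δ: 2! 0! 12! / 15! → 1/1365
sum: t=1:−1/518400 = -1/518400
3j²(1 7 6; 0 0 0) = Δ·Π!·Σ² = 7/195  (sign -1)
sum: t=0:+1/958003200 = 1/958003200
3j²(1 7 6; 1 -7 6) = Δ·Π!·Σ² = 1/15  (sign +1)
combine: 4πI² = 585·7/195·1/15 = 7/5
take √, sign -1: I = -0.33377906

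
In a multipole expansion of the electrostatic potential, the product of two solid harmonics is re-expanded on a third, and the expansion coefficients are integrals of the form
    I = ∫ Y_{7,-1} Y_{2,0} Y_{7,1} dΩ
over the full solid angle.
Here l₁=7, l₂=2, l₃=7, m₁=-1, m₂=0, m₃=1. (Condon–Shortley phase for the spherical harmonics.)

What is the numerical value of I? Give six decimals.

-0.151274

Checks pass: Σm=0; 16 even; l₃=7∈[5,9].
(2·7+1)(2·2+1)(2·7+1) = 1125
Δ: 2! 12! 2! / 17! → 1/185640
sum: t=0:+1/2419200 t=1:−1/518400 t=2:+1/2419200 = -1/907200
3j²(7 2 7; 0 0 0) = Δ·Π!·Σ² = 56/3315  (sign +1)
sum: t=0:+1/3870720 t=1:−1/604800 t=2:+1/2073600 = -53/58060800
3j²(7 2 7; -1 0 1) = Δ·Π!·Σ² = 2809/185640  (sign -1)
combine: 4πI² = 1125·56/3315·2809/185640 = 14045/48841
take √, sign -1: I = -0.15127378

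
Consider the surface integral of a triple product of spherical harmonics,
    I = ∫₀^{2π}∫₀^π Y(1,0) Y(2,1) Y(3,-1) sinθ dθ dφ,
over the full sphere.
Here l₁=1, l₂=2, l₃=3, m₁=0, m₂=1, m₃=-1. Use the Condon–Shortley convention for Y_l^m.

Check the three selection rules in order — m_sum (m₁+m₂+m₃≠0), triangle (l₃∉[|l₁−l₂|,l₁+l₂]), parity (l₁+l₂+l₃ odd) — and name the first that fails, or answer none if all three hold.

m₁+m₂+m₃ = 0 + 1 − 1 = 0  ✓
triangle: |1−2|=1 ≤ l₃=3 ≤ 1+2=3  ✓
parity: l₁+l₂+l₃ = 6 is even  ✓

none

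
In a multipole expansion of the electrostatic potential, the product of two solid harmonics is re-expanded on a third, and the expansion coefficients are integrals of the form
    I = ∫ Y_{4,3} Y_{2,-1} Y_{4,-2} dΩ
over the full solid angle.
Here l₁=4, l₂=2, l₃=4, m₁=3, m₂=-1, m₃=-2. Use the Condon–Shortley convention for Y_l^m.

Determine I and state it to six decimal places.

Checks pass: Σm=0; 10 even; l₃=4∈[2,6].
(2·4+1)(2·2+1)(2·4+1) = 405
Δ: 2! 6! 2! / 11! → 1/13860
sum: t=0:+1/192 t=1:−1/36 t=2:+1/192 = -5/288
3j²(4 2 4; 0 0 0) = Δ·Π!·Σ² = 20/693  (sign -1)
sum: t=0:+1/240 t=1:−1/1440 = 1/288
3j²(4 2 4; 3 -1 -2) = Δ·Π!·Σ² = 5/132  (sign +1)
combine: 4πI² = 405·20/693·5/132 = 375/847
take √, sign -1: I = -0.18770204

-0.187702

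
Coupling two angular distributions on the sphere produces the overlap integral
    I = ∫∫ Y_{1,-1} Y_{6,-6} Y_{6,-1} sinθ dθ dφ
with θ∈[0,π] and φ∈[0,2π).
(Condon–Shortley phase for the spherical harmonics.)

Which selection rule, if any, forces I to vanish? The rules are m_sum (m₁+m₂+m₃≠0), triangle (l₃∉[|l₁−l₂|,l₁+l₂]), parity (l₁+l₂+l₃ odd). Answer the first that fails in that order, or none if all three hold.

m_sum

Σmᵢ = -8  ✗
l₃∈[|l₁−l₂|,l₁+l₂]=[5,7], have l₃=6
Σlᵢ = 13 ⇒ odd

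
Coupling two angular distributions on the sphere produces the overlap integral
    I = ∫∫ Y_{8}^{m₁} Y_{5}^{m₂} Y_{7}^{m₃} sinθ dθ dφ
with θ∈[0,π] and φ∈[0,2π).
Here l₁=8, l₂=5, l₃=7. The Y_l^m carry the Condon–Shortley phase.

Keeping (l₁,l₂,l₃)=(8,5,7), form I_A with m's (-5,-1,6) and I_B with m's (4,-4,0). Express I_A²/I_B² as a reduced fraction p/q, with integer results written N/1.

1859/144

Same 8,5,7: normalisation and zero-m 3j drop out of the ratio.
A: Δ: 6! 10! 4! / 21! → 1/814773960; sum: t=3:−1/783820800 t=4:+1/418037760 = 1/895795200; 3j²(8 5 7; -5 -1 6) = Δ·Π!·Σ² = 143/23256  (sign -1)
B: Δ: 6! 10! 4! / 21! → 1/814773960; sum: t=0:+1/74649600 t=1:−1/87091200 = 1/522547200; 3j²(8 5 7; 4 -4 0) = Δ·Π!·Σ² = 2/4199  (sign -1)
I_A²/I_B² = (143/23256)/(2/4199) = 1859/144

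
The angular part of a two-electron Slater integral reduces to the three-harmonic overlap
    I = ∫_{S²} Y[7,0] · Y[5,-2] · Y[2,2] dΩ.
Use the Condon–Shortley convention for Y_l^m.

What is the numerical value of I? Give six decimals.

0.067042

Rules hold: Σm=0, L=14 even, 2≤2≤12.
N = 15·11·5 = 825
Δ = 10!·4!·0!/15! = 1/15015
Racah Σ t=5..5: t=5:−1/57600 = -1/57600
⇒ 3j(7 5 2; 0 0 0)² = 21/715, sgn -1
Racah Σ t=3..3: t=3:−1/725760 = -1/725760
⇒ 3j(7 5 2; 0 -2 2)² = 1/429, sgn -1
4πI² = N·(3j₀)²·(3jₘ)² = 105/1859
I = +1·√(0.056482/4π) = 0.06704247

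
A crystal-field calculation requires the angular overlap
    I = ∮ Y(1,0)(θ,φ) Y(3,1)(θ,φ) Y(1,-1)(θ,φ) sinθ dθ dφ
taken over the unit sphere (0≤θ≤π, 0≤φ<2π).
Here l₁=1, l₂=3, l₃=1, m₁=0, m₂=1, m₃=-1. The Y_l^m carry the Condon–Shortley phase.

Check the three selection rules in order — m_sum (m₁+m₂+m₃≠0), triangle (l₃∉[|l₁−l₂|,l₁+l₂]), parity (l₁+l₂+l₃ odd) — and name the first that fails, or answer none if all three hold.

Σmᵢ = 0  ✓
l₃∈[|l₁−l₂|,l₁+l₂]=[2,4], have l₃=1  ✗
Σlᵢ = 5 ⇒ odd

triangle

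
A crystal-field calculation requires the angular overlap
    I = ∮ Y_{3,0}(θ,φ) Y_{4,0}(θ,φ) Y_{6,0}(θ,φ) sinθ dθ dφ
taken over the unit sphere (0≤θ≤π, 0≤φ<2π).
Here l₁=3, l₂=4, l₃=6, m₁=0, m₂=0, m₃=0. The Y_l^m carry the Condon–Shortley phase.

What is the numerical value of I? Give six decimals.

0.000000

L=13 odd ⇒ parity kills the (l;000) factor ⇒ I = 0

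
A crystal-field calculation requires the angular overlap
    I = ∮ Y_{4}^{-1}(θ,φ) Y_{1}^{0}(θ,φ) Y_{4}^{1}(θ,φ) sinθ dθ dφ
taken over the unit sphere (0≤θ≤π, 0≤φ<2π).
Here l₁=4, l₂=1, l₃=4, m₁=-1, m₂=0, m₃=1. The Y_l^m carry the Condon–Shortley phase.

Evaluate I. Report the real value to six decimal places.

0.000000

L=9 odd ⇒ parity kills the (l;000) factor ⇒ I = 0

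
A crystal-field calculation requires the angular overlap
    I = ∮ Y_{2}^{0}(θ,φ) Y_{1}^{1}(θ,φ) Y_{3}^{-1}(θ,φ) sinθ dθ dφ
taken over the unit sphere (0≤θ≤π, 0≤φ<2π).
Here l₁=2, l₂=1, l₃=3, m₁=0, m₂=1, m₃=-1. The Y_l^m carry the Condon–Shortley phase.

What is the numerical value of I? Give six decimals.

Rules hold: Σm=0, L=6 even, 1≤3≤3.
N = 5·3·7 = 105
Δ = 0!·4!·2!/7! = 1/105
Racah Σ t=0..0: t=0:+1/4 = 1/4
⇒ 3j(2 1 3; 0 0 0)² = 3/35, sgn -1
Racah Σ t=0..0: t=0:+1/8 = 1/8
⇒ 3j(2 1 3; 0 1 -1)² = 2/35, sgn +1
4πI² = N·(3j₀)²·(3jₘ)² = 18/35
I = -1·√(0.514286/4π) = -0.20230066

-0.202301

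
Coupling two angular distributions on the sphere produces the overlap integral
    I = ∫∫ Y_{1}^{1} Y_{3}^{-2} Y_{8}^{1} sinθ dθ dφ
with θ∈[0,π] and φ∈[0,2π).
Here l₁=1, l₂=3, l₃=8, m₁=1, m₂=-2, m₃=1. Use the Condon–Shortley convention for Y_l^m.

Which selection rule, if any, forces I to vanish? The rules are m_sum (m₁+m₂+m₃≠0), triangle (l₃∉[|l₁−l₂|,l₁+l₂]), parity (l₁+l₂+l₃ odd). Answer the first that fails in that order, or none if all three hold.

m₁+m₂+m₃ = 1 − 2 + 1 = 0  ✓
triangle: |1−3|=2 ≤ l₃=8 ≤ 1+3=4  ✗
parity: l₁+l₂+l₃ = 12 is even

triangle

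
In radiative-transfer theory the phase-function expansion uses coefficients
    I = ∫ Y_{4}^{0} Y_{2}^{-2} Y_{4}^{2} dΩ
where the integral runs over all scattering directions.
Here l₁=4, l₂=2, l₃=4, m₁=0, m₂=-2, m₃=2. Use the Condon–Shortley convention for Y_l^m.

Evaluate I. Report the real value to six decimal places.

Rules hold: Σm=0, L=10 even, 2≤4≤6.
N = 9·5·9 = 405
Δ = 2!·6!·2!/11! = 1/13860
Racah Σ t=0..2: t=0:+1/192 t=1:−1/36 t=2:+1/192 = -5/288
⇒ 3j(4 2 4; 0 0 0)² = 20/693, sgn -1
Racah Σ t=0..0: t=0:+1/192 = 1/192
⇒ 3j(4 2 4; 0 -2 2)² = 3/77, sgn +1
4πI² = N·(3j₀)²·(3jₘ)² = 2700/5929
I = -1·√(0.455389/4π) = -0.19036462

-0.190365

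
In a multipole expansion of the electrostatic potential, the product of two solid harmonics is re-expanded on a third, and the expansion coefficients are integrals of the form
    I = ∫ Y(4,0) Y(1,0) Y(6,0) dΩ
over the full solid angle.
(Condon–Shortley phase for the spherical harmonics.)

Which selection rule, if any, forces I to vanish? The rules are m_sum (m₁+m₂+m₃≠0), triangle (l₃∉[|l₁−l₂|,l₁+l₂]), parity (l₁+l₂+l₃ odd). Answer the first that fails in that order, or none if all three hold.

azimuthal sum: 0 + 0 + 0 = 0  ✓
3 ≤ 6 ≤ 5 (triangle on l)  ✗
L = 4 + 1 + 6 = 11 (odd)

triangle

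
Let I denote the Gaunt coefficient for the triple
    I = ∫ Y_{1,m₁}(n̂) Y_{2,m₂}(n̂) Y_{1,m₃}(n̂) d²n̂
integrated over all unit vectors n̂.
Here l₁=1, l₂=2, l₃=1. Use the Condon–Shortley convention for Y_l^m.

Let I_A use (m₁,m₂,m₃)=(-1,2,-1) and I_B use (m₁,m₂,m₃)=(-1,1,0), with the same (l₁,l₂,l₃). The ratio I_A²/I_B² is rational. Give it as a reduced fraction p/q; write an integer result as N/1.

Same 1,2,1: normalisation and zero-m 3j drop out of the ratio.
A: Δ: 2! 0! 2! / 5! → 1/30; sum: t=2:+1/4 = 1/4; 3j²(1 2 1; -1 2 -1) = Δ·Π!·Σ² = 1/5  (sign +1)
B: Δ: 2! 0! 2! / 5! → 1/30; sum: t=2:+1/2 = 1/2; 3j²(1 2 1; -1 1 0) = Δ·Π!·Σ² = 1/10  (sign -1)
I_A²/I_B² = (1/5)/(1/10) = 2/1

2/1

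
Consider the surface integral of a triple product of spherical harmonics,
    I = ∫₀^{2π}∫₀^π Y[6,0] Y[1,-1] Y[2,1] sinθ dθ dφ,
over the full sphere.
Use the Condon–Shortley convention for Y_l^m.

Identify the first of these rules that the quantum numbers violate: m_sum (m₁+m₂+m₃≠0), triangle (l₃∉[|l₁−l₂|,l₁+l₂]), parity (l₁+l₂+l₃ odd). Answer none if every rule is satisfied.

triangle

m₁+m₂+m₃ = 0 − 1 + 1 = 0  ✓
triangle: |6−1|=5 ≤ l₃=2 ≤ 6+1=7  ✗
parity: l₁+l₂+l₃ = 9 is odd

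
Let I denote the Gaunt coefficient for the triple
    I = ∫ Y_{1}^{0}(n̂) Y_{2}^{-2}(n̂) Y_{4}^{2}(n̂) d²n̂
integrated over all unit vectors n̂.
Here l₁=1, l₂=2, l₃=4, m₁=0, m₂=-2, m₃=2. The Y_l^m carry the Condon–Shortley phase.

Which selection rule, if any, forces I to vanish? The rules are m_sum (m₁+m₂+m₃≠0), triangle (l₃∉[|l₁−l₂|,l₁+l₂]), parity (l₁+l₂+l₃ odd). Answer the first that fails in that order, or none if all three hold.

triangle

Σmᵢ = 0  ✓
l₃∈[|l₁−l₂|,l₁+l₂]=[1,3], have l₃=4  ✗
Σlᵢ = 7 ⇒ odd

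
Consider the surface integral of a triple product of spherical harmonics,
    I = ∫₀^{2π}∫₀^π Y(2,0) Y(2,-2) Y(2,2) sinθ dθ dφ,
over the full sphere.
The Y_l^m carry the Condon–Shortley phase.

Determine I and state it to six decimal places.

-0.180224

Rules hold: Σm=0, L=6 even, 0≤2≤4.
N = 5·5·5 = 125
Δ = 2!·2!·2!/7! = 1/630
Racah Σ t=0..2: t=0:+1/8 t=1:−1/1 t=2:+1/8 = -3/4
⇒ 3j(2 2 2; 0 0 0)² = 2/35, sgn -1
Racah Σ t=0..0: t=0:+1/8 = 1/8
⇒ 3j(2 2 2; 0 -2 2)² = 2/35, sgn +1
4πI² = N·(3j₀)²·(3jₘ)² = 20/49
I = -1·√(0.408163/4π) = -0.18022375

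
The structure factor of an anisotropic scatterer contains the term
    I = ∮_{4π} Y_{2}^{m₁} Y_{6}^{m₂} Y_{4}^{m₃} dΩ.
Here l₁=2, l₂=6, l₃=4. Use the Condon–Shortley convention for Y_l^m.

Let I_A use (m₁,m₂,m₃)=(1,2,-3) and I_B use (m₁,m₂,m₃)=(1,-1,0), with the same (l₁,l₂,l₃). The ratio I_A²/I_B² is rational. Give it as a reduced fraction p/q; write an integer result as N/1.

32/175

Shared (l₁,l₂,l₃)=(2,6,4): N and (l;000)² cancel in I_A²/I_B².
A: Δ = 4!·0!·8!/13! = 1/6435; Racah Σ t=1..1: t=1:−1/30240 = -1/30240; ⇒ 3j(2 6 4; 1 2 -3)² = 32/6435, sgn +1
B: Δ = 4!·0!·8!/13! = 1/6435; Racah Σ t=1..1: t=1:−1/3456 = -1/3456; ⇒ 3j(2 6 4; 1 -1 0)² = 35/1287, sgn -1
I_A²/I_B² = (32/6435)/(35/1287) = 32/175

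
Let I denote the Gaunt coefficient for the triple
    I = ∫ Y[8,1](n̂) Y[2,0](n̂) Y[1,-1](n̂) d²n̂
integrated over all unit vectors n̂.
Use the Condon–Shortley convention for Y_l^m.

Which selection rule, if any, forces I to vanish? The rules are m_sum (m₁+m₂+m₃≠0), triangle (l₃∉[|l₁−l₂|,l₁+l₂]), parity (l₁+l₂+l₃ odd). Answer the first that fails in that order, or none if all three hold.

azimuthal sum: 1 + 0 − 1 = 0  ✓
6 ≤ 1 ≤ 10 (triangle on l)  ✗
L = 8 + 2 + 1 = 11 (odd)

triangle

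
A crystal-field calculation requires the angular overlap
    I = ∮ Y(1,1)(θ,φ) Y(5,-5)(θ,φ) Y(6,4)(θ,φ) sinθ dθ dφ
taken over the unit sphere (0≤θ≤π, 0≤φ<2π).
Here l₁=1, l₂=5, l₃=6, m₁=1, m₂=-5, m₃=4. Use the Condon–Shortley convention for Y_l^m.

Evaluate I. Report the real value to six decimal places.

Checks pass: Σm=0; 12 even; l₃=6∈[4,6].
(2·1+1)(2·5+1)(2·6+1) = 429
Δ: 0! 2! 10! / 13! → 1/858
sum: t=0:+1/14400 = 1/14400
3j²(1 5 6; 0 0 0) = Δ·Π!·Σ² = 6/143  (sign +1)
sum: t=0:+1/7257600 = 1/7257600
3j²(1 5 6; 1 -5 4) = Δ·Π!·Σ² = 1/858  (sign +1)
combine: 4πI² = 429·6/143·1/858 = 3/143
take √, sign +1: I = 0.04085899

0.040859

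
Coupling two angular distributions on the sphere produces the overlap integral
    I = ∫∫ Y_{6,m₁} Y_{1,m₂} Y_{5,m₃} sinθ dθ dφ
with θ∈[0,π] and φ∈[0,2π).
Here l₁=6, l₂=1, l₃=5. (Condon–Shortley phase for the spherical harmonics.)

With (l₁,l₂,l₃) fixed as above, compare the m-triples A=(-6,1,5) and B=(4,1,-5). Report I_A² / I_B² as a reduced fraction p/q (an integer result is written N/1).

66/1

Same 6,1,5: normalisation and zero-m 3j drop out of the ratio.
A: Δ: 2! 10! 0! / 13! → 1/858; sum: t=2:+1/7257600 = 1/7257600; 3j²(6 1 5; -6 1 5) = Δ·Π!·Σ² = 1/13  (sign +1)
B: Δ: 2! 10! 0! / 13! → 1/858; sum: t=2:+1/7257600 = 1/7257600; 3j²(6 1 5; 4 1 -5) = Δ·Π!·Σ² = 1/858  (sign +1)
I_A²/I_B² = (1/13)/(1/858) = 66/1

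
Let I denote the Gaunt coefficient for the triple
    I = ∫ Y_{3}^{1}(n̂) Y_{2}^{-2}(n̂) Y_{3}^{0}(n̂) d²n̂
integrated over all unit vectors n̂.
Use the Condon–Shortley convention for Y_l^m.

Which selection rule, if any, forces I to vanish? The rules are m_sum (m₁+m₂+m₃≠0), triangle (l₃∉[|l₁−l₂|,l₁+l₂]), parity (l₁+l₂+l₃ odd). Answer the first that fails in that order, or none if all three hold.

m_sum

azimuthal sum: 1 − 2 + 0 = -1  ✗
1 ≤ 3 ≤ 5 (triangle on l)
L = 3 + 2 + 3 = 8 (even)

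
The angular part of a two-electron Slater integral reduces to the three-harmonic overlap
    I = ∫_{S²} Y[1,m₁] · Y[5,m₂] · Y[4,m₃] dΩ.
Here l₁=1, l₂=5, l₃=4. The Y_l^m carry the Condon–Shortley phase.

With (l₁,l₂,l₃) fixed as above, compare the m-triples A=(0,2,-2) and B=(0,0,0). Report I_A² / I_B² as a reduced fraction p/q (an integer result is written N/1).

l's match ⇒ only the (l;m) 3-j factors differ between A and B.
A: triangle coeff Δ(1,5,4) = 1/495; Σ_t [1,1]: t=1:−1/1440 = -1/1440; (3j)²=7/165 [(1 5 4; 0 2 -2)], sign=-1
B: triangle coeff Δ(1,5,4) = 1/495; Σ_t [1,1]: t=1:−1/576 = -1/576; (3j)²=5/99 [(1 5 4; 0 0 0)], sign=-1
I_A²/I_B² = (7/165)/(5/99) = 21/25

21/25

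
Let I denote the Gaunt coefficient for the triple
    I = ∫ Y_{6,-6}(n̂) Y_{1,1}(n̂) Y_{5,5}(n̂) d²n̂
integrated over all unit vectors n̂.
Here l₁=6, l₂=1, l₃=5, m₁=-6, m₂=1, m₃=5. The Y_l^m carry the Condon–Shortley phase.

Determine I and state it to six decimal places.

0.331940

Rules hold: Σm=0, L=12 even, 5≤5≤7.
N = 13·3·11 = 429
Δ = 2!·10!·0!/13! = 1/858
Racah Σ t=1..1: t=1:−1/14400 = -1/14400
⇒ 3j(6 1 5; 0 0 0)² = 6/143, sgn +1
Racah Σ t=2..2: t=2:+1/7257600 = 1/7257600
⇒ 3j(6 1 5; -6 1 5)² = 1/13, sgn +1
4πI² = N·(3j₀)²·(3jₘ)² = 18/13
I = +1·√(1.38462/4π) = 0.33194004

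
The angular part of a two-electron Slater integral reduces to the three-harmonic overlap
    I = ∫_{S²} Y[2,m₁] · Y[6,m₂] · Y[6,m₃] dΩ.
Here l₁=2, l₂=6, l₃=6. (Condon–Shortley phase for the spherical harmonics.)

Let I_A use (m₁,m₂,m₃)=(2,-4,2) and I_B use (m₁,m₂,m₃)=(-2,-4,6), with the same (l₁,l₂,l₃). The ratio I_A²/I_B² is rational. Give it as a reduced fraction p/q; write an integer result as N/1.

Same 2,6,6: normalisation and zero-m 3j drop out of the ratio.
A: Δ: 2! 2! 10! / 15! → 1/90090; sum: t=0:+1/322560 = 1/322560; 3j²(2 6 6; 2 -4 2) = Δ·Π!·Σ² = 18/1001  (sign +1)
B: Δ: 2! 2! 10! / 15! → 1/90090; sum: t=2:+1/14515200 = 1/14515200; 3j²(2 6 6; -2 -4 6) = Δ·Π!·Σ² = 2/455  (sign +1)
I_A²/I_B² = (18/1001)/(2/455) = 45/11

45/11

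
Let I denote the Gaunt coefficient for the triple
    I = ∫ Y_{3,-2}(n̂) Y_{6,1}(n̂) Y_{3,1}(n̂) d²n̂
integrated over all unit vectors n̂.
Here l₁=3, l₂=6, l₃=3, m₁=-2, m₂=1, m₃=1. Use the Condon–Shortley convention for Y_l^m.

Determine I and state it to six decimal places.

-0.121471

m-sum 0 ✓  L=12 even ✓  3≤3≤9 ✓
Π(2lᵢ+1) = 7×13×7 = 637
triangle coeff Δ(3,6,3) = 1/12012
Σ_t [3,3]: t=3:−1/1296 = -1/1296
(3j)²=100/3003 [(3 6 3; 0 0 0)], sign=+1
Σ_t [5,5]: t=5:−1/5760 = -1/5760
(3j)²=5/572 [(3 6 3; -2 1 1)], sign=-1
⇒ 4πI² = 875/4719
I = (-1)√(875/4719/(4π)) = -0.12147142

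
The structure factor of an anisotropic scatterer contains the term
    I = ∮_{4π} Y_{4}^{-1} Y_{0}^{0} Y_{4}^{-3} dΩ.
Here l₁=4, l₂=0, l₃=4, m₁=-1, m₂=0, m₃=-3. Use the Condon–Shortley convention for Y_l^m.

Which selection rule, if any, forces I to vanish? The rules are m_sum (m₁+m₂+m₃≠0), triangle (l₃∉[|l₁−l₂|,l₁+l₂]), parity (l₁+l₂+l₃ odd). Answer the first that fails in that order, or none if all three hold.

Σmᵢ = -4  ✗
l₃∈[|l₁−l₂|,l₁+l₂]=[4,4], have l₃=4
Σlᵢ = 8 ⇒ even

m_sum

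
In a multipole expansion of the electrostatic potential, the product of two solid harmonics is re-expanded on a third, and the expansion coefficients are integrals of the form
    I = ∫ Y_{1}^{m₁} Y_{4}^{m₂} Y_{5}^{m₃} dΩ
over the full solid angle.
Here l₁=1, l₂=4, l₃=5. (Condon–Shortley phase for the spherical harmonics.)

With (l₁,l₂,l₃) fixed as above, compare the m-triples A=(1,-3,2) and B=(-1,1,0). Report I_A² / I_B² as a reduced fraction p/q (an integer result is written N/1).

3/10

Same 1,4,5: normalisation and zero-m 3j drop out of the ratio.
A: Δ: 0! 2! 8! / 11! → 1/495; sum: t=0:+1/10080 = 1/10080; 3j²(1 4 5; 1 -3 2) = Δ·Π!·Σ² = 1/165  (sign -1)
B: Δ: 0! 2! 8! / 11! → 1/495; sum: t=0:+1/1440 = 1/1440; 3j²(1 4 5; -1 1 0) = Δ·Π!·Σ² = 2/99  (sign -1)
I_A²/I_B² = (1/165)/(2/99) = 3/10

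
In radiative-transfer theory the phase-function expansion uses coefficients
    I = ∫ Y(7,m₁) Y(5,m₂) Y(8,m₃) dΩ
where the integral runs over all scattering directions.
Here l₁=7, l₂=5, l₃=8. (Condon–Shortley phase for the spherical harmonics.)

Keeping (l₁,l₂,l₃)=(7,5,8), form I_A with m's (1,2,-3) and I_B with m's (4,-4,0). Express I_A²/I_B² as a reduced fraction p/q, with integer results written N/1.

Shared (l₁,l₂,l₃)=(7,5,8): N and (l;000)² cancel in I_A²/I_B².
A: Δ = 4!·10!·6!/21! = 1/814773960; Racah Σ t=1..4: t=1:−1/62208000 t=2:+1/8294400 t=3:−1/8709120 t=4:+1/69672960 = 1/248832000; ⇒ 3j(7 5 8; 1 2 -3)² = 7/83980, sgn -1
B: Δ = 4!·10!·6!/21! = 1/814773960; Racah Σ t=0..1: t=0:+1/87091200 t=1:−1/348364800 = 1/116121600; ⇒ 3j(7 5 8; 4 -4 0)² = 54/4199, sgn +1
I_A²/I_B² = (7/83980)/(54/4199) = 7/1080

7/1080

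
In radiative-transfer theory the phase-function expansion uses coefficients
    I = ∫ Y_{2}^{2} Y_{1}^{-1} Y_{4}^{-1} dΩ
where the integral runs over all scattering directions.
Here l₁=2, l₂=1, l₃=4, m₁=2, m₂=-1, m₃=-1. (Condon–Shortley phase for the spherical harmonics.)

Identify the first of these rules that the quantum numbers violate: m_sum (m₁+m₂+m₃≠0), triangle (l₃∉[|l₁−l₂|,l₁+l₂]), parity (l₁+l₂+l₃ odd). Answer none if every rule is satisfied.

azimuthal sum: 2 − 1 − 1 = 0  ✓
1 ≤ 4 ≤ 3 (triangle on l)  ✗
L = 2 + 1 + 4 = 7 (odd)

triangle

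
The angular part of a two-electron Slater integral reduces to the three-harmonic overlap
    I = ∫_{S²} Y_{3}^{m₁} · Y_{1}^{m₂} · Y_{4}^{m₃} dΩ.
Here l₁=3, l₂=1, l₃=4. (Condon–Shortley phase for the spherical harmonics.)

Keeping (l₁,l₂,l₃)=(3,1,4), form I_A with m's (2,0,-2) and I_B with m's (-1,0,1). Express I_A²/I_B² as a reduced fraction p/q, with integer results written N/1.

Shared (l₁,l₂,l₃)=(3,1,4): N and (l;000)² cancel in I_A²/I_B².
A: Δ = 0!·6!·2!/9! = 1/252; Racah Σ t=0..0: t=0:+1/120 = 1/120; ⇒ 3j(3 1 4; 2 0 -2)² = 1/21, sgn +1
B: Δ = 0!·6!·2!/9! = 1/252; Racah Σ t=0..0: t=0:+1/48 = 1/48; ⇒ 3j(3 1 4; -1 0 1)² = 5/84, sgn -1
I_A²/I_B² = (1/21)/(5/84) = 4/5

4/5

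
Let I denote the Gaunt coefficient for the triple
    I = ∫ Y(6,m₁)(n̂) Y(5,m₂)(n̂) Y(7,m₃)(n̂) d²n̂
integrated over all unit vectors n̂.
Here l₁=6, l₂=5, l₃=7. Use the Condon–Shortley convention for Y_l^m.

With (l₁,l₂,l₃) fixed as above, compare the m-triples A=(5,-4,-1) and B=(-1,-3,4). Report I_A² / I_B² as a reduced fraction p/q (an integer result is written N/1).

Shared (l₁,l₂,l₃)=(6,5,7): N and (l;000)² cancel in I_A²/I_B².
A: Δ = 4!·8!·6!/19! = 1/174594420; Racah Σ t=0..1: t=0:+1/14515200 t=1:−1/174182400 = 11/174182400; ⇒ 3j(6 5 7; 5 -4 -1)² = 121/12597, sgn +1
B: Δ = 4!·8!·6!/19! = 1/174594420; Racah Σ t=0..2: t=0:+1/5806080 t=1:−1/1036800 t=2:+1/2073600 = -1/3225600; ⇒ 3j(6 5 7; -1 -3 4)² = 27/4199, sgn +1
I_A²/I_B² = (121/12597)/(27/4199) = 121/81

121/81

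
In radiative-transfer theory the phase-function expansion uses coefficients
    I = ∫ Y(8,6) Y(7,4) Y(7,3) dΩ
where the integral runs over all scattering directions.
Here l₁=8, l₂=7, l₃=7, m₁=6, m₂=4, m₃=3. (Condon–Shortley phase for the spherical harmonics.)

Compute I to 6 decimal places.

0.000000

6 + 4 + 3 = 13 ≠ 0: azimuthal integral kills it; I = 0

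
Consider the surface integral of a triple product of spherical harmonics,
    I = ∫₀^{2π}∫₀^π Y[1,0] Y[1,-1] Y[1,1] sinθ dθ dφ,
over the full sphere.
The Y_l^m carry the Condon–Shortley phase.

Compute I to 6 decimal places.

Σlᵢ=3 odd — θ-integrand is odd under cosθ→−cosθ; I=0

0.000000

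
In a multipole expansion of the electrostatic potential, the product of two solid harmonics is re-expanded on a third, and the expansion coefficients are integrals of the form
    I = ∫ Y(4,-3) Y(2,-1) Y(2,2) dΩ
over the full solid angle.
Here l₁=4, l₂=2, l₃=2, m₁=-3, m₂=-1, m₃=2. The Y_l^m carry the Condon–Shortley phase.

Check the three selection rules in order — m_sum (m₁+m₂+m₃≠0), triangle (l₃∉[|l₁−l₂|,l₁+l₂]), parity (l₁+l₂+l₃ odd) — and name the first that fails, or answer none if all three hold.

azimuthal sum: -3 − 1 + 2 = -2  ✗
2 ≤ 2 ≤ 6 (triangle on l)
L = 4 + 2 + 2 = 8 (even)

m_sum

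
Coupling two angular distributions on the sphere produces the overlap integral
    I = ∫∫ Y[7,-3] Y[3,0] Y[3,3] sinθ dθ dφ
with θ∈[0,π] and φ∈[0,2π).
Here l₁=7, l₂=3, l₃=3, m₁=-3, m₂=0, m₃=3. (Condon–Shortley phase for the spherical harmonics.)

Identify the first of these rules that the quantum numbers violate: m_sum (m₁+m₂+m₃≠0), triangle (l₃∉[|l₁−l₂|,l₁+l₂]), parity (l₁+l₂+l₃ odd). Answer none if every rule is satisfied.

triangle

Σmᵢ = 0  ✓
l₃∈[|l₁−l₂|,l₁+l₂]=[4,10], have l₃=3  ✗
Σlᵢ = 13 ⇒ odd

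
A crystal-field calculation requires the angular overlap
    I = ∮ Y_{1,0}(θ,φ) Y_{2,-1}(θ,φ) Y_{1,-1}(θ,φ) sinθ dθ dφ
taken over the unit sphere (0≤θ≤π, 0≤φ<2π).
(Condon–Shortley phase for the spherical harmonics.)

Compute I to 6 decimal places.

0 − 1 − 1 = -2 ≠ 0: azimuthal integral kills it; I = 0

0.000000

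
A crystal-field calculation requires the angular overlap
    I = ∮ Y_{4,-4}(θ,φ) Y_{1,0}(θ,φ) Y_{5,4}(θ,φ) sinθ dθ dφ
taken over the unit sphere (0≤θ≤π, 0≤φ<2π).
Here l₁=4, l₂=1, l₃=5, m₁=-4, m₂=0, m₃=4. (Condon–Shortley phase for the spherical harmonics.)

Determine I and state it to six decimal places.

Rules hold: Σm=0, L=10 even, 3≤5≤5.
N = 9·3·11 = 297
Δ = 0!·8!·2!/11! = 1/495
Racah Σ t=0..0: t=0:+1/576 = 1/576
⇒ 3j(4 1 5; 0 0 0)² = 5/99, sgn -1
Racah Σ t=0..0: t=0:+1/40320 = 1/40320
⇒ 3j(4 1 5; -4 0 4)² = 1/55, sgn -1
4πI² = N·(3j₀)²·(3jₘ)² = 3/11
I = +1·√(0.272727/4π) = 0.14731920

0.147319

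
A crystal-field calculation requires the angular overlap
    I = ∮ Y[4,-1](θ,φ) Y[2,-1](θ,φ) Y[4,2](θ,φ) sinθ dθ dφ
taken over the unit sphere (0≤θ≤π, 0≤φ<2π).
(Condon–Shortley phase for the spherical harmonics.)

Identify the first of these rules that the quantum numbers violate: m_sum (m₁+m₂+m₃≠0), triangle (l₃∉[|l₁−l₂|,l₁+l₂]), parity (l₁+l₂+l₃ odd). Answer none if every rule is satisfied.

azimuthal sum: -1 − 1 + 2 = 0  ✓
2 ≤ 4 ≤ 6 (triangle on l)  ✓
L = 4 + 2 + 4 = 10 (even)  ✓

none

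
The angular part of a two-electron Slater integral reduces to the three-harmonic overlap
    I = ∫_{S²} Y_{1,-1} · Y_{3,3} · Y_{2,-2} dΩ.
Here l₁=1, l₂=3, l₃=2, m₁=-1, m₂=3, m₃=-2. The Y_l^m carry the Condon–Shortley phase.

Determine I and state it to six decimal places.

Rules hold: Σm=0, L=6 even, 2≤2≤4.
N = 3·7·5 = 105
Δ = 2!·0!·4!/7! = 1/105
Racah Σ t=1..1: t=1:−1/4 = -1/4
⇒ 3j(1 3 2; 0 0 0)² = 3/35, sgn -1
Racah Σ t=2..2: t=2:+1/48 = 1/48
⇒ 3j(1 3 2; -1 3 -2)² = 1/7, sgn +1
4πI² = N·(3j₀)²·(3jₘ)² = 9/7
I = -1·√(1.28571/4π) = -0.31986543

-0.319865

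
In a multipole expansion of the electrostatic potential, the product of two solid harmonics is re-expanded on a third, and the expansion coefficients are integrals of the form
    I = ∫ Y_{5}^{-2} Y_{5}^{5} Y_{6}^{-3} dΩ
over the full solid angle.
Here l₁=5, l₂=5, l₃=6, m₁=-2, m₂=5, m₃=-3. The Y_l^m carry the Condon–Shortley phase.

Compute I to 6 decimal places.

-0.172202

Rules hold: Σm=0, L=16 even, 0≤6≤10.
N = 11·11·13 = 1573
Δ = 4!·6!·6!/17! = 1/28588560
Racah Σ t=0..4: t=0:+1/345600 t=1:−1/13824 t=2:+1/5184 t=3:−1/13824 t=4:+1/345600 = 7/129600
⇒ 3j(5 5 6; 0 0 0)² = 80/7293, sgn +1
Racah Σ t=4..4: t=4:+1/622080 = 1/622080
⇒ 3j(5 5 6; -2 5 -3)² = 105/4862, sgn -1
4πI² = N·(3j₀)²·(3jₘ)² = 1400/3757
I = -1·√(0.372638/4π) = -0.17220212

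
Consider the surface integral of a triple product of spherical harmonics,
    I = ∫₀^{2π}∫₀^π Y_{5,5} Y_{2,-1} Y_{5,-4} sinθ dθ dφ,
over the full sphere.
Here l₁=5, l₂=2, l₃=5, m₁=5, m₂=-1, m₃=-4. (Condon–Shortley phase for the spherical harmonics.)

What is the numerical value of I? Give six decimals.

m-sum 0 ✓  L=12 even ✓  3≤5≤7 ✓
Π(2lᵢ+1) = 11×5×11 = 605
triangle coeff Δ(5,2,5) = 1/38610
Σ_t [0,2]: t=0:+1/2880 t=1:−1/576 t=2:+1/2880 = -1/960
(3j)²=10/429 [(5 2 5; 0 0 0)], sign=+1
Σ_t [0,0]: t=0:+1/80640 = 1/80640
(3j)²=9/286 [(5 2 5; 5 -1 -4)], sign=-1
⇒ 4πI² = 75/169
I = (-1)√(75/169/(4π)) = -0.18792404

-0.187924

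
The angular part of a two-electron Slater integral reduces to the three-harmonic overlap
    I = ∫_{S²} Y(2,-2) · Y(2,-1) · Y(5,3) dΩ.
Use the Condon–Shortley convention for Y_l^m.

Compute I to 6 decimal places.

|2−2|≤5≤2+2 violated ⇒ I = 0

0.000000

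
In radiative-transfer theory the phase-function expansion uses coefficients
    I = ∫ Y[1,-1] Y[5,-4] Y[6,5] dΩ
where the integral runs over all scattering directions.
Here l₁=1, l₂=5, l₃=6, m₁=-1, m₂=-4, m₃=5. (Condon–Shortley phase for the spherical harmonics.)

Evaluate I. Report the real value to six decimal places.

-0.303018

Rules hold: Σm=0, L=12 even, 4≤6≤6.
N = 3·11·13 = 429
Δ = 0!·2!·10!/13! = 1/858
Racah Σ t=0..0: t=0:+1/14400 = 1/14400
⇒ 3j(1 5 6; 0 0 0)² = 6/143, sgn +1
Racah Σ t=0..0: t=0:+1/725760 = 1/725760
⇒ 3j(1 5 6; -1 -4 5)² = 5/78, sgn -1
4πI² = N·(3j₀)²·(3jₘ)² = 15/13
I = -1·√(1.15385/4π) = -0.30301841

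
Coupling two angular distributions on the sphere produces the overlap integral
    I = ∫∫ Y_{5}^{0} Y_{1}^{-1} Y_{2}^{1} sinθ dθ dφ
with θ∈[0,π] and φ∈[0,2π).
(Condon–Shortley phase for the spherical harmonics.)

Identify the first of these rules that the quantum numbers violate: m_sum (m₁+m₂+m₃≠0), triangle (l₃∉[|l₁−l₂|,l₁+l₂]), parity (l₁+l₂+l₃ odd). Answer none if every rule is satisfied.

m₁+m₂+m₃ = 0 − 1 + 1 = 0  ✓
triangle: |5−1|=4 ≤ l₃=2 ≤ 5+1=6  ✗
parity: l₁+l₂+l₃ = 8 is even

triangle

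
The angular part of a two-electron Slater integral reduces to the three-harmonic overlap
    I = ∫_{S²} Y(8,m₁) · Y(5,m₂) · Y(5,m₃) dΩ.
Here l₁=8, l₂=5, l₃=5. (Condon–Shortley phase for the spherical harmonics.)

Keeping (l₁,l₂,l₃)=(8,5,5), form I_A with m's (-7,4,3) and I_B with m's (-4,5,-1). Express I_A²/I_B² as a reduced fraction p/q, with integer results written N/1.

52/75

Same 8,5,5: normalisation and zero-m 3j drop out of the ratio.
A: Δ: 8! 8! 2! / 19! → 1/37413090; sum: t=7:−1/406425600 t=8:+1/203212800 = 1/406425600; 3j²(8 5 5; -7 4 3) = Δ·Π!·Σ² = 2/323  (sign +1)
B: Δ: 8! 8! 2! / 19! → 1/37413090; sum: t=8:+1/46448640 = 1/46448640; 3j²(8 5 5; -4 5 -1) = Δ·Π!·Σ² = 75/8398  (sign +1)
I_A²/I_B² = (2/323)/(75/8398) = 52/75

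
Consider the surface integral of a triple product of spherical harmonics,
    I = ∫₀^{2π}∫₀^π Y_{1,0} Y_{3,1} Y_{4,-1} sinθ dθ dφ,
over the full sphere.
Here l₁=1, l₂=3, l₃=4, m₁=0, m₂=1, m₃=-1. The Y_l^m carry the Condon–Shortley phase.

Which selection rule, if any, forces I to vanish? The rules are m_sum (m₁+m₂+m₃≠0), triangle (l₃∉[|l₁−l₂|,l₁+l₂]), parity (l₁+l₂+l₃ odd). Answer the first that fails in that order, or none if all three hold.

m₁+m₂+m₃ = 0 + 1 − 1 = 0  ✓
triangle: |1−3|=2 ≤ l₃=4 ≤ 1+3=4  ✓
parity: l₁+l₂+l₃ = 8 is even  ✓

none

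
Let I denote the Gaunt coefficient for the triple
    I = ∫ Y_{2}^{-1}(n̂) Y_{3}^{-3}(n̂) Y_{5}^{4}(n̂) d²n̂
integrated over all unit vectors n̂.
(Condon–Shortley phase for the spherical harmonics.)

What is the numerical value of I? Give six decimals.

0.219610

Checks pass: Σm=0; 10 even; l₃=5∈[1,5].
(2·2+1)(2·3+1)(2·5+1) = 385
Δ: 0! 4! 6! / 11! → 1/2310
sum: t=0:+1/144 = 1/144
3j²(2 3 5; 0 0 0) = Δ·Π!·Σ² = 10/231  (sign -1)
sum: t=0:+1/4320 = 1/4320
3j²(2 3 5; -1 -3 4) = Δ·Π!·Σ² = 2/55  (sign -1)
combine: 4πI² = 385·10/231·2/55 = 20/33
take √, sign +1: I = 0.21961050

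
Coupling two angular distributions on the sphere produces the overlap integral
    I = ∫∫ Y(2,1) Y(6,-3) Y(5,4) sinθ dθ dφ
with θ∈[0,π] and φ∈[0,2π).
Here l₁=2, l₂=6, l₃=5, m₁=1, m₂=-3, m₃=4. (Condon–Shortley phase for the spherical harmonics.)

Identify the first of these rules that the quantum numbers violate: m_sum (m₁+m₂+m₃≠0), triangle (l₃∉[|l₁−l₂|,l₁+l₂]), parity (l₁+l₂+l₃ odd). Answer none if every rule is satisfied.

Σmᵢ = 2  ✗
l₃∈[|l₁−l₂|,l₁+l₂]=[4,8], have l₃=5
Σlᵢ = 13 ⇒ odd

m_sum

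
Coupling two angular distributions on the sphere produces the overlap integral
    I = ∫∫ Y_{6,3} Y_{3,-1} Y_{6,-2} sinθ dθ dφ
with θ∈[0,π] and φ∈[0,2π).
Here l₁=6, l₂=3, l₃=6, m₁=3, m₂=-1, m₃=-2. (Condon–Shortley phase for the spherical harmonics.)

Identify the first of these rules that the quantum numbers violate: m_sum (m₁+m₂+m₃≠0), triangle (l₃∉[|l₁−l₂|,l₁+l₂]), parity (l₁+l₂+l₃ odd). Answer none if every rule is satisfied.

parity

azimuthal sum: 3 − 1 − 2 = 0  ✓
3 ≤ 6 ≤ 9 (triangle on l)  ✓
L = 6 + 3 + 6 = 15 (odd)  ✗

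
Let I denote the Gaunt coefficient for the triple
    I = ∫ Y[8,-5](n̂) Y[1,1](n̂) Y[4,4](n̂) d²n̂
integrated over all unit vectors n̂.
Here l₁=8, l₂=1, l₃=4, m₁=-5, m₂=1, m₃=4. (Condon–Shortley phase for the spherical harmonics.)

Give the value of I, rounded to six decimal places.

0.000000

l₃=4 ∉ [7,9] — triangle fails ⇒ I = 0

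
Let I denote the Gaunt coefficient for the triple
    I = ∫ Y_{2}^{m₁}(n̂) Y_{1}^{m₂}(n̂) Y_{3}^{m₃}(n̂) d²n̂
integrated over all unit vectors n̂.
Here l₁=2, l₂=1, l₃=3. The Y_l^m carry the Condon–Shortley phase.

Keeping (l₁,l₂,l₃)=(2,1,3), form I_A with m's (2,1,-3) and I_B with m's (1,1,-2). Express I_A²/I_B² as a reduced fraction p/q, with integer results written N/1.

3/2

Same 2,1,3: normalisation and zero-m 3j drop out of the ratio.
A: Δ: 0! 4! 2! / 7! → 1/105; sum: t=0:+1/48 = 1/48; 3j²(2 1 3; 2 1 -3) = Δ·Π!·Σ² = 1/7  (sign +1)
B: Δ: 0! 4! 2! / 7! → 1/105; sum: t=0:+1/12 = 1/12; 3j²(2 1 3; 1 1 -2) = Δ·Π!·Σ² = 2/21  (sign -1)
I_A²/I_B² = (1/7)/(2/21) = 3/2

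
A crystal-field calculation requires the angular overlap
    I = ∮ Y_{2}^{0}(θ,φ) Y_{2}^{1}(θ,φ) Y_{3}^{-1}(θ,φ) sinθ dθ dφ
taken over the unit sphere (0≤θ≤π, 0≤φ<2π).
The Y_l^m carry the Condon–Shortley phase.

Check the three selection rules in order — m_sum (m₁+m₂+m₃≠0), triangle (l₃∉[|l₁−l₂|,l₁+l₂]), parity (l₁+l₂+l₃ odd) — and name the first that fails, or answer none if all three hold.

azimuthal sum: 0 + 1 − 1 = 0  ✓
0 ≤ 3 ≤ 4 (triangle on l)  ✓
L = 2 + 2 + 3 = 7 (odd)  ✗

parity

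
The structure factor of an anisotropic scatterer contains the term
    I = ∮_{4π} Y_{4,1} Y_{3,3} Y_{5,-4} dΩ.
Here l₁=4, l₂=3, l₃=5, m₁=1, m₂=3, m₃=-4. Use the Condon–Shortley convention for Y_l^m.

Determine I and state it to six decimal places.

Rules hold: Σm=0, L=12 even, 1≤5≤7.
N = 9·7·11 = 693
Δ = 2!·6!·4!/13! = 1/180180
Racah Σ t=0..2: t=0:+1/576 t=1:−1/144 t=2:+1/576 = -1/288
⇒ 3j(4 3 5; 0 0 0)² = 20/1001, sgn +1
Racah Σ t=2..2: t=2:+1/5760 = 1/5760
⇒ 3j(4 3 5; 1 3 -4)² = 9/286, sgn -1
4πI² = N·(3j₀)²·(3jₘ)² = 810/1859
I = -1·√(0.435718/4π) = -0.18620781

-0.186208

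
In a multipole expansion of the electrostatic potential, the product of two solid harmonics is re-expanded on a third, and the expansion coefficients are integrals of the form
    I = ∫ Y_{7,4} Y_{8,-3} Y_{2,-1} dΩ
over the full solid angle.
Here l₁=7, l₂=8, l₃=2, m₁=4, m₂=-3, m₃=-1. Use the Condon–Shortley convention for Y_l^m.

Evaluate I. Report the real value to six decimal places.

L=17 odd ⇒ parity kills the (l;000) factor ⇒ I = 0

0.000000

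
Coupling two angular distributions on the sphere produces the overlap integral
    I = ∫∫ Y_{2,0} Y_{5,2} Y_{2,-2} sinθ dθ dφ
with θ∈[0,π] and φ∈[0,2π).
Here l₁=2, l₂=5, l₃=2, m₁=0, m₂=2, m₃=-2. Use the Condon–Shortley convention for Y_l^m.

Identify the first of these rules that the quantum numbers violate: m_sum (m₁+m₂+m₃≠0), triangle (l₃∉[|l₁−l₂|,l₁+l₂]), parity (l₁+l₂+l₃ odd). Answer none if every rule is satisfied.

azimuthal sum: 0 + 2 − 2 = 0  ✓
3 ≤ 2 ≤ 7 (triangle on l)  ✗
L = 2 + 5 + 2 = 9 (odd)

triangle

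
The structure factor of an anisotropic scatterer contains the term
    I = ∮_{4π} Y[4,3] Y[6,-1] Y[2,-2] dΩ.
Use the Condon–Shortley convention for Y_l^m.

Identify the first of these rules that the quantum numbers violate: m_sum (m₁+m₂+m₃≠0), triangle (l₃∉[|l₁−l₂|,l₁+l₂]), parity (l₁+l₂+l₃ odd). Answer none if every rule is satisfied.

none

Σmᵢ = 0  ✓
l₃∈[|l₁−l₂|,l₁+l₂]=[2,10], have l₃=2  ✓
Σlᵢ = 12 ⇒ even  ✓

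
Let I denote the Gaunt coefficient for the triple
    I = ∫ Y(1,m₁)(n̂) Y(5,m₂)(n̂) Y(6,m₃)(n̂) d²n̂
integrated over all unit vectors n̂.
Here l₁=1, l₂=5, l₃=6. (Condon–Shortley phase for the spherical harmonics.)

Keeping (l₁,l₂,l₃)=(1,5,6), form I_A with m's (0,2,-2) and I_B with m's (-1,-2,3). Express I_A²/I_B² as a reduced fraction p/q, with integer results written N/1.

8/9

Shared (l₁,l₂,l₃)=(1,5,6): N and (l;000)² cancel in I_A²/I_B².
A: Δ = 0!·2!·10!/13! = 1/858; Racah Σ t=0..0: t=0:+1/30240 = 1/30240; ⇒ 3j(1 5 6; 0 2 -2)² = 16/429, sgn +1
B: Δ = 0!·2!·10!/13! = 1/858; Racah Σ t=0..0: t=0:+1/60480 = 1/60480; ⇒ 3j(1 5 6; -1 -2 3)² = 6/143, sgn -1
I_A²/I_B² = (16/429)/(6/143) = 8/9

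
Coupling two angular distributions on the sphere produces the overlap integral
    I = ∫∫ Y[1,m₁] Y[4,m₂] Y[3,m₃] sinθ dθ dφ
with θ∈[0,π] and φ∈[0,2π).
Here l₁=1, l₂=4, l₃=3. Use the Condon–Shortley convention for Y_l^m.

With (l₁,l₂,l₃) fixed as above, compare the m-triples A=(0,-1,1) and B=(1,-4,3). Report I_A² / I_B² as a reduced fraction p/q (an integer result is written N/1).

15/28

Shared (l₁,l₂,l₃)=(1,4,3): N and (l;000)² cancel in I_A²/I_B².
A: Δ = 2!·0!·6!/9! = 1/252; Racah Σ t=1..1: t=1:−1/48 = -1/48; ⇒ 3j(1 4 3; 0 -1 1)² = 5/84, sgn -1
B: Δ = 2!·0!·6!/9! = 1/252; Racah Σ t=0..0: t=0:+1/1440 = 1/1440; ⇒ 3j(1 4 3; 1 -4 3)² = 1/9, sgn +1
I_A²/I_B² = (5/84)/(1/9) = 15/28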